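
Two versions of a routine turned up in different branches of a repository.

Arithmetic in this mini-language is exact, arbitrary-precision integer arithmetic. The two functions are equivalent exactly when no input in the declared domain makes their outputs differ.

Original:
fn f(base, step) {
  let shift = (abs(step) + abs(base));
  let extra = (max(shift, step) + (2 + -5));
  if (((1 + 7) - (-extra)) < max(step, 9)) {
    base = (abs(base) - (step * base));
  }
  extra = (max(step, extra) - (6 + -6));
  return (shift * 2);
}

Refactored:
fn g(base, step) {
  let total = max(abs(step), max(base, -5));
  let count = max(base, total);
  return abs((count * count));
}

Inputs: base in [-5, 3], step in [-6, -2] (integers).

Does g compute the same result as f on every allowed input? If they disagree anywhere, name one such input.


These are not equivalent — on base=-5, step=-6 the outputs split (22 vs 36).
f: shift := 11 | extra := 8 | (((1 + 7) - (-extra)) < max(step, 9)): false | extra := 8 | result 22
g: total := 6 | count := 6 | result 36
verdict: not equivalent; witness: base=-5, step=-6


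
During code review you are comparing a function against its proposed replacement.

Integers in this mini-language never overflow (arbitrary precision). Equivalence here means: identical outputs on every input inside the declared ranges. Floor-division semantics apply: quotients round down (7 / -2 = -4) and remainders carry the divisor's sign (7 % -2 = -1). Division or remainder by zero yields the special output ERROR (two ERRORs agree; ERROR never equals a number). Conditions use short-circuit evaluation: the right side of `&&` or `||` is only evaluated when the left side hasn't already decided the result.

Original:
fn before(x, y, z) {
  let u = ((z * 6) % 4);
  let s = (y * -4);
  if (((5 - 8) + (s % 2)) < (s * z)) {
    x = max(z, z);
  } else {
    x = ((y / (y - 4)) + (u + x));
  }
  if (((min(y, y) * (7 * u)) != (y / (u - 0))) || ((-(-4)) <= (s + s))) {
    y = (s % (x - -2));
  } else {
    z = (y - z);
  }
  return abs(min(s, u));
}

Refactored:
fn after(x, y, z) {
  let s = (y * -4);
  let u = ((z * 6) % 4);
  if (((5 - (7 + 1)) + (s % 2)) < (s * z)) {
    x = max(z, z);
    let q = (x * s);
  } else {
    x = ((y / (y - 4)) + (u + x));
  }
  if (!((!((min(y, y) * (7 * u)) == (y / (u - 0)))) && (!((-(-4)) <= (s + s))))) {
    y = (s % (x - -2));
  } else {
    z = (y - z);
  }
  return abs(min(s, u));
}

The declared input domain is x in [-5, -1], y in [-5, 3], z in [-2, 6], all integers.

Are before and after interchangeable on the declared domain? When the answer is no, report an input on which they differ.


Consider the input x=-3, y=1, z=1.
before: u := 2 | s := -4 | (((5 - 8) + (s % 2)) < (s * z)): false | x := -2 | (((min(y, y) * (7 * u)) != (y / (u - 0))) || ((-(-4)) <= (s + s))): true | divide-by-zero, output ERROR
after: s := -4 | u := 2 | (((5 - (7 + 1)) + (s % 2)) < (s * z)): false | x := -2 | (!((!((min(y, y) * (7 * u)) == (y / (u - 0)))) && (!((-(-4)) <= (s + s))))): false | z := 0 | result 4
ERROR vs 4 — the two versions disagree here.
verdict: not equivalent; witness: x=-3, y=1, z=1


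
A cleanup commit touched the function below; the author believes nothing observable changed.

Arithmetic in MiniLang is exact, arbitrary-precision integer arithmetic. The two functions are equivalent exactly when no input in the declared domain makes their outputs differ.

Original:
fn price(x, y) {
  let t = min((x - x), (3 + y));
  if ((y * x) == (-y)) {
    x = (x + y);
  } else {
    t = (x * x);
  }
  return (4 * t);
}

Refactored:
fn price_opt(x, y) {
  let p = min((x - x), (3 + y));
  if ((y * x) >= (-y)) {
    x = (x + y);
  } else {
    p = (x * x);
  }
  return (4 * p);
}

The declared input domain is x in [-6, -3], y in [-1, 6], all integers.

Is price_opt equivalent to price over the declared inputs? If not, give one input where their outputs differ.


The rewrite breaks on x=-6, y=-1, where the results are 144 and 0.
price: t = 0; ((y * x) == (-y)) -> false; t = 36; return 144
price_opt: p = 0; ((y * x) >= (-y)) -> true; x = -7; return 0
verdict: not equivalent; witness: x=-6, y=-1


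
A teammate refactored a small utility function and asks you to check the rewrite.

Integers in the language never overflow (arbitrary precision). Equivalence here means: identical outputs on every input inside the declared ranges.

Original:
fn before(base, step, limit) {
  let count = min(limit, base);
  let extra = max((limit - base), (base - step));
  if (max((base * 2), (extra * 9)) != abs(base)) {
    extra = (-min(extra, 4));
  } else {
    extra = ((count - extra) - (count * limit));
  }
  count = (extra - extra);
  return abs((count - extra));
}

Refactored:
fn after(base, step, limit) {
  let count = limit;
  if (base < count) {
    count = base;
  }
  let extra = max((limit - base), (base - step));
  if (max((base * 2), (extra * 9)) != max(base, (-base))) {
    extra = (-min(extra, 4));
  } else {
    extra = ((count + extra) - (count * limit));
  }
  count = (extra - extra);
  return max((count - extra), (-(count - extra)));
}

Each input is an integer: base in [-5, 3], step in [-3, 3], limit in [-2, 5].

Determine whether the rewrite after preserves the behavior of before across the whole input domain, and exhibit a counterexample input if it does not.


Take base=0, step=1, limit=-2.
before: count=-2, then extra=-1, then (max((base * 2), (extra * 9)) != abs(base)) is false, then extra=-5, then count=0, then returns 5
after: count=-2, then (base < count) is false, then extra=-1, then (max((base * 2), (extra * 9)) != max(base, (-base))) is false, then extra=-7, then count=0, then returns 7
5 against 7: the behavior changed.
verdict: not equivalent; witness: base=0, step=1, limit=-2


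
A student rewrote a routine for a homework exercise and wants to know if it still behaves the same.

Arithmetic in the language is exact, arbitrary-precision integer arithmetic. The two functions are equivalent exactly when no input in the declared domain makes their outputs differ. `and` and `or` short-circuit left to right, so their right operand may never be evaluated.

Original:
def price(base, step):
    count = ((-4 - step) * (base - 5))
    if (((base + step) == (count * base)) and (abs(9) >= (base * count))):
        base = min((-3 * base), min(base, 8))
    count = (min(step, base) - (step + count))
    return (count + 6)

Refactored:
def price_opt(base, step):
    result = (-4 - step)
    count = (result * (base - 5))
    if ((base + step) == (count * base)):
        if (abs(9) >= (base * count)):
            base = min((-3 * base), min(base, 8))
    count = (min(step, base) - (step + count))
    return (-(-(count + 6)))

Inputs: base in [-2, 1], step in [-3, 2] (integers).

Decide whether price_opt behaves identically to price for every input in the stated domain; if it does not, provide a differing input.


Behavior is preserved: although statement counts differ; branching structure differs; boolean connective usage differs; local variable names differ, the outputs never diverge.
Tracing base=0, step=2: price: count = 30; (((base + step) == (count * base)) and (abs(9) >= (base * count))) -> false; count = -32; return -26 | price_opt: result = -6; count = 30; ((base + step) == (count * base)) -> false; count = -32; return -26 — matching result -26.
An exhaustive pass over the 24 declared inputs shows identical outputs.
verdict: equivalent


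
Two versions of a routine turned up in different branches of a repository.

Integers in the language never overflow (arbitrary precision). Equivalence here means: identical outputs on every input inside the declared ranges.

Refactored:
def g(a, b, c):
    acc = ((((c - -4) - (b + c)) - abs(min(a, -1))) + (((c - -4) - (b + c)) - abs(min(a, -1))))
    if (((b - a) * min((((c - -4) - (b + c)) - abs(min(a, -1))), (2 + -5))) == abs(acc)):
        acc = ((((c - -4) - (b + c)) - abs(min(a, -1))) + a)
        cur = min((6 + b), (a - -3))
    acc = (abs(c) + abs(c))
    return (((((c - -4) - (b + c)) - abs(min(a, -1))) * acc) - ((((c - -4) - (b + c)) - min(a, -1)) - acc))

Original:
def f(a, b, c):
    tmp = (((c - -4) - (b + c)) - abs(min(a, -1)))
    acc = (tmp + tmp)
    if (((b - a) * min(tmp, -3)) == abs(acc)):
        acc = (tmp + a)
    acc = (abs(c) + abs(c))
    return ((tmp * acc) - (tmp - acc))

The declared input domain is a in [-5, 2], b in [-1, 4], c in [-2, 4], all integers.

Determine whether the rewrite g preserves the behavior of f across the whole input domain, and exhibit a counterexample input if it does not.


There is a counterexample at a=-5, b=-1, c=-2: 4 on one side, -6 on the other.
f: tmp := 0 | acc := 0 | (((b - a) * min(tmp, -3)) == abs(acc)): false | acc := 4 | result 4
g: acc := 0 | (((b - a) * min((((c - -4) - (b + c)) - abs(min(a, -1))), (2 + -5))) == abs(acc)): false | acc := 4 | result -6
verdict: not equivalent; witness: a=-5, b=-1, c=-2


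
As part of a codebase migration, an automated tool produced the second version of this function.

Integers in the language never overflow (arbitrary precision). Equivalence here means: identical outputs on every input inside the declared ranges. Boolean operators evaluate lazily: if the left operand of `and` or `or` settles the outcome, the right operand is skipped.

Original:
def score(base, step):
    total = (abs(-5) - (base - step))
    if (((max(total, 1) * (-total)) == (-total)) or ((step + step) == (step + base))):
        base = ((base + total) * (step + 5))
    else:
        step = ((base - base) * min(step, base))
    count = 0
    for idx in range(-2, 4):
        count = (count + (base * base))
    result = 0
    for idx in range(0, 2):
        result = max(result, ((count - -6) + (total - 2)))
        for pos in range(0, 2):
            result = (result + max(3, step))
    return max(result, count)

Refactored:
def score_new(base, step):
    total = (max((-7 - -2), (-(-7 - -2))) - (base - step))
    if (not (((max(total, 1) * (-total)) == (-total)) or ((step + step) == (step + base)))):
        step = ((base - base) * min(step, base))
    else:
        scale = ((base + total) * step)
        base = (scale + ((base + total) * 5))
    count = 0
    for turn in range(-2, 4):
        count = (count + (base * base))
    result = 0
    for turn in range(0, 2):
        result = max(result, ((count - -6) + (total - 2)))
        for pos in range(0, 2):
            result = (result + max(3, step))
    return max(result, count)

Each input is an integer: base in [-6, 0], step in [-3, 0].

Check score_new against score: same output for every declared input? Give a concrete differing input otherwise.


This is a faithful refactor — arithmetic usage differs; and boolean connective usage differs; and constant usage differs; and local variable names differ; and min/max/abs usage differs; and statement counts differ, but the computed results match everywhere.
Tracing base=-2, step=0: score: total := 7 | (((max(total, 1) * (-total)) == (-total)) or ((step + step) == (step + base))): false | step := 0 | count := 0 | iter idx=-2: | count := 4 | iter idx=-1: | count := 8 | iter idx=0: | count := 12 | iter idx=1: | count := 16 | iter idx=2: | count := 20 | iter idx=3: | count := 24 | result := 0 | iter idx=0: | result := 35 | iter pos=0: | result := 38 | iter pos=1: | result := 41 | iter idx=1: | result := 41 | iter pos=0: | result := 44 | iter pos=1: | result := 47 | result 47 | score_new: total := 7 | (not (((max(total, 1) * (-total)) == (-total)) or ((step + step) == (step + base)))): true | step := 0 | count := 0 | iter turn=-2: | count := 4 | iter turn=-1: | count := 8 | iter turn=0: | count := 12 | iter turn=1: | count := 16 | iter turn=2: | count := 20 | iter turn=3: | count := 24 | result := 0 | iter turn=0: | result := 35 | iter pos=0: | result := 38 | iter pos=1: | result := 41 | iter turn=1: | result := 41 | iter pos=0: | result := 44 | iter pos=1: | result := 47 | result 47 — matching result 47.
Every one of the 28 inputs gives matching results.
verdict: equivalent


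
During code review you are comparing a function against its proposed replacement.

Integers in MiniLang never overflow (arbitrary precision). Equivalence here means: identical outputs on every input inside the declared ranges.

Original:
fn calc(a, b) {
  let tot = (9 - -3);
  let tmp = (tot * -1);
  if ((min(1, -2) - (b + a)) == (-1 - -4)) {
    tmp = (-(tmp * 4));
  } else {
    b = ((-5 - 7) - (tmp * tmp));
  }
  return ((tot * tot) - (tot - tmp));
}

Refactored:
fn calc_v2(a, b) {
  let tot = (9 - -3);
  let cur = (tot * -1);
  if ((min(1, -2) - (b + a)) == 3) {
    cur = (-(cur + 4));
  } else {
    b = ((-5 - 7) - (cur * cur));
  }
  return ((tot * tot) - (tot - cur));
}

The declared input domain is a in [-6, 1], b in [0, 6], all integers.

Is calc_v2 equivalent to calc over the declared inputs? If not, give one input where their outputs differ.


The rewrite breaks on a=-6, b=1, where the results are 180 and 140.
calc: tot = 12; tmp = -12; ((min(1, -2) - (b + a)) == (-1 - -4)) -> true; tmp = 48; return 180
calc_v2: tot = 12; cur = -12; ((min(1, -2) - (b + a)) == 3) -> true; cur = 8; return 140
verdict: not equivalent; witness: a=-6, b=1


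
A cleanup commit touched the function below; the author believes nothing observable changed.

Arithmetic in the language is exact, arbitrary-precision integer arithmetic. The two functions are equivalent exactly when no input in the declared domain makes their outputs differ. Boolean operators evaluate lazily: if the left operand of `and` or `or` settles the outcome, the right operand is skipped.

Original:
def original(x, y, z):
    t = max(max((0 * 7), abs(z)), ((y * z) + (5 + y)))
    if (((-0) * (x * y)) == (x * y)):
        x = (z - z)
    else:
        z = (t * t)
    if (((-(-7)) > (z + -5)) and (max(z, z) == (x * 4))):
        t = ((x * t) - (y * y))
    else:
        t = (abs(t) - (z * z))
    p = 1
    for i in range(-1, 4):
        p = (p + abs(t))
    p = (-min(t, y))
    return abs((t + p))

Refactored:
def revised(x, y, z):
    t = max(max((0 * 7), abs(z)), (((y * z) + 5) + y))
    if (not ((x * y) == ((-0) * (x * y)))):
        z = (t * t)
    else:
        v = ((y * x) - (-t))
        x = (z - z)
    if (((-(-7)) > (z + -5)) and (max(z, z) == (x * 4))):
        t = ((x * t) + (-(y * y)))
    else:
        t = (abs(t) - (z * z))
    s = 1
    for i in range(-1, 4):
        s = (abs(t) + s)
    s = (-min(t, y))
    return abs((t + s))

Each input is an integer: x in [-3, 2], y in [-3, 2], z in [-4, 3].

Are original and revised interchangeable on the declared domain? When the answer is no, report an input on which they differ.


Side by side, the visible changes include: statement counts differ, and boolean connective usage differs, and arithmetic usage differs, and local variable names differ.
As a probe, take x=-3, y=0, z=1: original runs t := 5 | (((-0) * (x * y)) == (x * y)): true | x := 0 | (((-(-7)) > (z + -5)) and (max(z, z) == (x * 4))): false | t := 4 | p := 1 | iter i=-1: | p := 5 | iter i=0: | p := 9 | iter i=1: | p := 13 | iter i=2: | p := 17 | iter i=3: | p := 21 | p := 0 | result 4; revised runs t := 5 | (not ((x * y) == ((-0) * (x * y)))): false | v := 5 | x := 0 | (((-(-7)) > (z + -5)) and (max(z, z) == (x * 4))): false | t := 4 | s := 1 | iter i=-1: | s := 5 | iter i=0: | s := 9 | iter i=1: | s := 13 | iter i=2: | s := 17 | iter i=3: | s := 21 | s := 0 | result 4; both end at 4.
An exhaustive pass over the 288 declared inputs shows identical outputs.
verdict: equivalent


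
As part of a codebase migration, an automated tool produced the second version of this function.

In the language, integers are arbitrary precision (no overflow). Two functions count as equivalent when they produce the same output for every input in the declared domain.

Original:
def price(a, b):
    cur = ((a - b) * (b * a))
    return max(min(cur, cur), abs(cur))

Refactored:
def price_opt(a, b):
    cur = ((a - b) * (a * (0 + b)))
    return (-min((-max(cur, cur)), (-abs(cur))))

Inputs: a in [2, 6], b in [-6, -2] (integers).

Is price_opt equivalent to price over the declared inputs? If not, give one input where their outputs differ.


The one real change (`min(cur, cur)` became `max(cur, cur)`) has no effect anywhere in the declared ranges; all 25 inputs agree.
verdict: equivalent


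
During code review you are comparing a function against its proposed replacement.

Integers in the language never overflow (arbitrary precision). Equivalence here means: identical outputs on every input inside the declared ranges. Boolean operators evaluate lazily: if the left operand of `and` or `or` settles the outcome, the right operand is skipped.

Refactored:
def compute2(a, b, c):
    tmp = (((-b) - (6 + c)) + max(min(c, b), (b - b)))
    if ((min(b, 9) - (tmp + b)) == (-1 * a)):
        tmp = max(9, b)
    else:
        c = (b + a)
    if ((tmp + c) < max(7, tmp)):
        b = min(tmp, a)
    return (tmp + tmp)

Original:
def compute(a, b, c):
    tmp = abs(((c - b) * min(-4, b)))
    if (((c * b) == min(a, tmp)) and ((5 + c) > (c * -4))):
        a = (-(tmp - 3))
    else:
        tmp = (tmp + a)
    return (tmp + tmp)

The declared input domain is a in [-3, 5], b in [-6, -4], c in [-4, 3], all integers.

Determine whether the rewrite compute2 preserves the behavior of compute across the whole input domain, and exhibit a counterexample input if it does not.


The rewrite breaks on a=-3, b=-6, c=-4, where the results are 18 and 8.
compute: tmp becomes 12; next (((c * b) == min(a, tmp)) and ((5 + c) > (c * -4))) evaluates to false; next tmp becomes 9; next final value 18
compute2: tmp becomes 4; next ((min(b, 9) - (tmp + b)) == (-1 * a)) evaluates to false; next c becomes -9; next ((tmp + c) < max(7, tmp)) evaluates to true; next b becomes -3; next final value 8
verdict: not equivalent; witness: a=-3, b=-6, c=-4


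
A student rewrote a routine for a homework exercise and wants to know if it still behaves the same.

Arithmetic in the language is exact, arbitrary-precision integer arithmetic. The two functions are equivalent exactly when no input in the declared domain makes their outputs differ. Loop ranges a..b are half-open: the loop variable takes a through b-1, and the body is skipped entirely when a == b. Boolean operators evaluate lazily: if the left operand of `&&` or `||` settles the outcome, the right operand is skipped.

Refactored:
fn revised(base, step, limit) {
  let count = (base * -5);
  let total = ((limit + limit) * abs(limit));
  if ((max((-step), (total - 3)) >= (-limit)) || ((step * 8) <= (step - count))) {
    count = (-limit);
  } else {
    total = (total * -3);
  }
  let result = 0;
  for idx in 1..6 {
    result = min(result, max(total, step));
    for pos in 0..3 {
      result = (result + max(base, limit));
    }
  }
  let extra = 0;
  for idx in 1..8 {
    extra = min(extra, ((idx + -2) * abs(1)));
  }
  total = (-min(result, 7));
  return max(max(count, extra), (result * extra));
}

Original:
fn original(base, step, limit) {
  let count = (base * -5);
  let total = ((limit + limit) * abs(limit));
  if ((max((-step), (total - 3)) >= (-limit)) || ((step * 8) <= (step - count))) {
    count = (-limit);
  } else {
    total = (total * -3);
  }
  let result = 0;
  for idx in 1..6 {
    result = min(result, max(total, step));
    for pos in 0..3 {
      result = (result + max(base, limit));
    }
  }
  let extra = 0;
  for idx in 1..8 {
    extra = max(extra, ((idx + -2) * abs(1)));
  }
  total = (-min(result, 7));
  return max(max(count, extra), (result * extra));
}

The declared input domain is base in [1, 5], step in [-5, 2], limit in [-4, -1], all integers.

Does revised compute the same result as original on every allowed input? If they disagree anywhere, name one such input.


There is a counterexample at base=1, step=-5, limit=-4: 5 on one side, 4 on the other.
original: count=-5, then total=-32, then ((max((-step), (total - 3)) >= (-limit)) || ((step * 8) <= (step - count))) is true, then count=4, then result=0, then (idx=1), then result=-5, then (pos=0), then result=-4, then (pos=1), then result=-3, then (pos=2), then result=-2, then (idx=2), then result=-5, then (pos=0), then result=-4, then (pos=1), then result=-3, then (pos=2), then result=-2, then (idx=3), then result=-5, then (pos=0), then result=-4, then (pos=1), then result=-3, then (pos=2), then result=-2, then (idx=4), then result=-5, then (pos=0), then result=-4, then (pos=1), then result=-3, then (pos=2), then result=-2, then (idx=5), then result=-5, then (pos=0), then result=-4, then (pos=1), then result=-3, then (pos=2), then result=-2, then extra=0, then (idx=1), then extra=0, then (idx=2), then extra=0, then (idx=3), then extra=1, then (idx=4), then extra=2, then (idx=5), then extra=3, then (idx=6), then extra=4, then (idx=7), then extra=5, then total=2, then returns 5
revised: count=-5, then total=-32, then ((max((-step), (total - 3)) >= (-limit)) || ((step * 8) <= (step - count))) is true, then count=4, then result=0, then (idx=1), then result=-5, then (pos=0), then result=-4, then (pos=1), then result=-3, then (pos=2), then result=-2, then (idx=2), then result=-5, then (pos=0), then result=-4, then (pos=1), then result=-3, then (pos=2), then result=-2, then (idx=3), then result=-5, then (pos=0), then result=-4, then (pos=1), then result=-3, then (pos=2), then result=-2, then (idx=4), then result=-5, then (pos=0), then result=-4, then (pos=1), then result=-3, then (pos=2), then result=-2, then (idx=5), then result=-5, then (pos=0), then result=-4, then (pos=1), then result=-3, then (pos=2), then result=-2, then extra=0, then (idx=1), then extra=-1, then (idx=2), then extra=-1, then (idx=3), then extra=-1, then (idx=4), then extra=-1, then (idx=5), then extra=-1, then (idx=6), then extra=-1, then (idx=7), then extra=-1, then total=2, then returns 4
verdict: not equivalent; witness: base=1, step=-5, limit=-4


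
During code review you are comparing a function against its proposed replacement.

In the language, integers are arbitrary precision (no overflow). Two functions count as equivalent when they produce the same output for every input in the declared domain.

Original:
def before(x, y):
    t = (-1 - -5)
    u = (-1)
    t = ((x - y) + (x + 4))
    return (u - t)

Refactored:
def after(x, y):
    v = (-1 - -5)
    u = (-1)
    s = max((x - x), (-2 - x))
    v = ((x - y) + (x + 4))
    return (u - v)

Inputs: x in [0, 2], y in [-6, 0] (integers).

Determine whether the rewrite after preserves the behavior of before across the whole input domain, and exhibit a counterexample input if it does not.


Equivalent — the differences include min/max/abs usage differs, statement counts differ, constant usage differs, arithmetic usage differs, local variable names differ, yet no declared input distinguishes the two.
Tracing x=1, y=-4: before: t = 4; u = -1; t = 10; return -11 | after: v = 4; u = -1; s = 0; v = 10; return -11 — matching result -11.
Across all 21 domain points the two functions coincide.
verdict: equivalent


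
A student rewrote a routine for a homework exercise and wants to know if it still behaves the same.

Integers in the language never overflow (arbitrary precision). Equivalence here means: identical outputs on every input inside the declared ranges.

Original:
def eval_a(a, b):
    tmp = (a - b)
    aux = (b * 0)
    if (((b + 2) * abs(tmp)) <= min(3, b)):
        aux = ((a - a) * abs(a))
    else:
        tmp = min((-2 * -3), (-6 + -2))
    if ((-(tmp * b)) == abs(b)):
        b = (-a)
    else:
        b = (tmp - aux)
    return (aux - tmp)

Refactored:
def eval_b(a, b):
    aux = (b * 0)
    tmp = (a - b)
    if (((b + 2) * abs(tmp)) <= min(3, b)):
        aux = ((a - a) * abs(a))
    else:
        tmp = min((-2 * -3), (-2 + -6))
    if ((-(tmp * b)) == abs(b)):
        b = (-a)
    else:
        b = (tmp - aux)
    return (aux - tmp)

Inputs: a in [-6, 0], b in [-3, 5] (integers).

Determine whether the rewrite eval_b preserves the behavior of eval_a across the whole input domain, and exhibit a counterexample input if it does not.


This is a faithful refactor — same computation, different form, but the computed results match everywhere.
Tracing a=-3, b=-3: eval_a: tmp becomes 0; next aux becomes 0; next (((b + 2) * abs(tmp)) <= min(3, b)) evaluates to false; next tmp becomes -8; next ((-(tmp * b)) == abs(b)) evaluates to false; next b becomes -8; next final value 8 | eval_b: aux becomes 0; next tmp becomes 0; next (((b + 2) * abs(tmp)) <= min(3, b)) evaluates to false; next tmp becomes -8; next ((-(tmp * b)) == abs(b)) evaluates to false; next b becomes -8; next final value 8 — matching result 8.
Across all 63 domain points the two functions coincide.
verdict: equivalent


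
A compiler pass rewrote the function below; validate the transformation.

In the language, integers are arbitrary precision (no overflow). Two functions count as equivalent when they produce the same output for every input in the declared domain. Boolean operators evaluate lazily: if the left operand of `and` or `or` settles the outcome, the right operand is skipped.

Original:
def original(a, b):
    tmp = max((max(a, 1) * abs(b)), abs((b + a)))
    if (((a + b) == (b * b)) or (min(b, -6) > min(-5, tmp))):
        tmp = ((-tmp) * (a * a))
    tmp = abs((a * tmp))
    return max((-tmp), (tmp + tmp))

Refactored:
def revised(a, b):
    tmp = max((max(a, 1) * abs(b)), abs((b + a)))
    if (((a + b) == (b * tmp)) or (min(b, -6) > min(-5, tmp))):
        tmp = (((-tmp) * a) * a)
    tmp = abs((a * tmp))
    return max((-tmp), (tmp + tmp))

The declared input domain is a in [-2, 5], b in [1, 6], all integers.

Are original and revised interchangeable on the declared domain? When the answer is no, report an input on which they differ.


Try a=2, b=1.
original: tmp = 3; (((a + b) == (b * b)) or (min(b, -6) > min(-5, tmp))) -> false; tmp = 6; return 12
revised: tmp = 3; (((a + b) == (b * tmp)) or (min(b, -6) > min(-5, tmp))) -> true; tmp = -12; tmp = 24; return 48
12 != 48, so the rewrite changes behavior.
verdict: not equivalent; witness: a=2, b=1


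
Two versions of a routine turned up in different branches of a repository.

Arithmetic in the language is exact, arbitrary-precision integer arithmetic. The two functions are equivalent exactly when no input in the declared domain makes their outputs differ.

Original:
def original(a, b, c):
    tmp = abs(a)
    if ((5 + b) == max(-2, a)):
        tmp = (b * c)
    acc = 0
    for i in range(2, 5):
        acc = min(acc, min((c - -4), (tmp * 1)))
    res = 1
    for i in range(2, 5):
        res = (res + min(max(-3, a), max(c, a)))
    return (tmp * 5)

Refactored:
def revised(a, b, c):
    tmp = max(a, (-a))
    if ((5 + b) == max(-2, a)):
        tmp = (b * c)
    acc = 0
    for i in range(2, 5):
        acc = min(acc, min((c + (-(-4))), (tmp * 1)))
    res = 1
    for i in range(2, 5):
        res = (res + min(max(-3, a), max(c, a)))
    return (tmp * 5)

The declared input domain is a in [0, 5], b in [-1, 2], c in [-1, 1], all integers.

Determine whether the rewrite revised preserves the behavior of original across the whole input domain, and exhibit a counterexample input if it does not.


The two are interchangeable: min/max/abs usage differs, plus arithmetic usage differs, and every declared input agrees.
Spot check at a=1, b=2, c=0 — original: tmp := 1 | ((5 + b) == max(-2, a)): false | acc := 0 | iter i=2: | acc := 0 | iter i=3: | acc := 0 | iter i=4: | acc := 0 | res := 1 | iter i=2: | res := 2 | iter i=3: | res := 3 | iter i=4: | res := 4 | result 5. revised: tmp := 1 | ((5 + b) == max(-2, a)): false | acc := 0 | iter i=2: | acc := 0 | iter i=3: | acc := 0 | iter i=4: | acc := 0 | res := 1 | iter i=2: | res := 2 | iter i=3: | res := 3 | iter i=4: | res := 4 | result 5. Both give 5.
Sweeping the whole domain (72 inputs) finds no disagreement.
verdict: equivalent


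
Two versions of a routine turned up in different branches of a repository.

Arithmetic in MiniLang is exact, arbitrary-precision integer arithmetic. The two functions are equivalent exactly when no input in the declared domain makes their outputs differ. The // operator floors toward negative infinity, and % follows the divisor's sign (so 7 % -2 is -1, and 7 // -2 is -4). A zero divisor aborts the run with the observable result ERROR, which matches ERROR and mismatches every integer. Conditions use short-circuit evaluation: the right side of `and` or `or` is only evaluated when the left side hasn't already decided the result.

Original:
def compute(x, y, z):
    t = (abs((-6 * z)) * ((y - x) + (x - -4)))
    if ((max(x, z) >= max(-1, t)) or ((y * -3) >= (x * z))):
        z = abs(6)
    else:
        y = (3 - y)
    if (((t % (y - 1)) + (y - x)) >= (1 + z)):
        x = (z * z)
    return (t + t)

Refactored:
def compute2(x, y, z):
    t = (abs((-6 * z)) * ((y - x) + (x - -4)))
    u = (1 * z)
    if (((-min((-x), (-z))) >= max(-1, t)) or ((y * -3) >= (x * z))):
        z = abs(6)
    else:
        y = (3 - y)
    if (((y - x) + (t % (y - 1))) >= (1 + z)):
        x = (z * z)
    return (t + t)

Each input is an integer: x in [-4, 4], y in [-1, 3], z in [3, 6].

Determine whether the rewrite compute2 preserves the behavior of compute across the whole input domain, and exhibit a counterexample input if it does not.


This is a faithful refactor — arithmetic usage differs; local variable names differ; min/max/abs usage differs; constant usage differs; statement counts differ, but the computed results match everywhere.
As a probe, take x=0, y=1, z=3: compute runs t := 90 | ((max(x, z) >= max(-1, t)) or ((y * -3) >= (x * z))): false | y := 2 | (((t % (y - 1)) + (y - x)) >= (1 + z)): false | result 180; compute2 runs t := 90 | u := 3 | (((-min((-x), (-z))) >= max(-1, t)) or ((y * -3) >= (x * z))): false | y := 2 | (((y - x) + (t % (y - 1))) >= (1 + z)): false | result 180; both end at 180.
Checked all 180 inputs in the declared domain: the outputs agree on every one.
verdict: equivalent


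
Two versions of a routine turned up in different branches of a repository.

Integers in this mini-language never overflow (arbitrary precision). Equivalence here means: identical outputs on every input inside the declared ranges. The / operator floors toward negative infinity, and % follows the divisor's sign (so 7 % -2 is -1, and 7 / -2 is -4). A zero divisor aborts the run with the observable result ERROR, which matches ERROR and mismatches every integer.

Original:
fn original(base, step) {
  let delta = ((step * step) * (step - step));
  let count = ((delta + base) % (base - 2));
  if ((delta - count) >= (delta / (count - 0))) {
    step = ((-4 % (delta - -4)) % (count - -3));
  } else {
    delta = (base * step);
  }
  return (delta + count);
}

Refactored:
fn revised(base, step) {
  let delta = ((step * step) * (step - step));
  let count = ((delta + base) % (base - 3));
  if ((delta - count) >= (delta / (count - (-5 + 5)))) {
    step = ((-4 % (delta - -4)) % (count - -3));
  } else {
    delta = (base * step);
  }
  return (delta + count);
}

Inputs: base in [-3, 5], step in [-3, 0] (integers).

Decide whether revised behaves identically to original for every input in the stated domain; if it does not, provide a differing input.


Evaluate both at base=1, step=-3.
original: delta = 0; count = 0; division by zero -> ERROR
revised: delta = 0; count = -1; ((delta - count) >= (delta / (count - (-5 + 5)))) -> true; step = 0; return -1
ERROR and -1 differ, so these are not the same function on this domain.
verdict: not equivalent; witness: base=1, step=-3


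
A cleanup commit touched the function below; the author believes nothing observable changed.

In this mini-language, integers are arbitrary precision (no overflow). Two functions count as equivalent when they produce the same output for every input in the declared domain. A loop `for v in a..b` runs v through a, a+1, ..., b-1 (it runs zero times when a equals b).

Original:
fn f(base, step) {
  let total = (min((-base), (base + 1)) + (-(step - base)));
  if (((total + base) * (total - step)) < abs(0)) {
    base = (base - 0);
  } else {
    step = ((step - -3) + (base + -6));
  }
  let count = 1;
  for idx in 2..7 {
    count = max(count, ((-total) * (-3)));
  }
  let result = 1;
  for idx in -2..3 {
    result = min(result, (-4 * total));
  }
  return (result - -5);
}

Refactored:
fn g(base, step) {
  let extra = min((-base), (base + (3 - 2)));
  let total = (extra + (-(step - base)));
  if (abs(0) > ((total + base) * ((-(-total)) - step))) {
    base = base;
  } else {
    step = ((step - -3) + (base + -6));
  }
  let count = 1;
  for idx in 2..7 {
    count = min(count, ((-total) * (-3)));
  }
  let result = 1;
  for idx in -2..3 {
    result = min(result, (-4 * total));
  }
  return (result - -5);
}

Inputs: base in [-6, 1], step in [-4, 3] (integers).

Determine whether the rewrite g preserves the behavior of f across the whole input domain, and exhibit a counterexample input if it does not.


Equivalent. Although `max(count, ((-total) * (-3)))` became `min(count, ((-total) * (-3)))`, no input in the stated domain can expose it.
Sweeping the whole domain (64 inputs) finds no disagreement.
Tracing base=-5, step=0: f: total := -9 | (((total + base) * (total - step)) < abs(0)): false | step := -8 | count := 1 | iter idx=2: | count := 1 | iter idx=3: | count := 1 | iter idx=4: | count := 1 | iter idx=5: | count := 1 | iter idx=6: | count := 1 | result := 1 | iter idx=-2: | result := 1 | iter idx=-1: | result := 1 | iter idx=0: | result := 1 | iter idx=1: | result := 1 | iter idx=2: | result := 1 | result 6 | g: extra := -4 | total := -9 | (abs(0) > ((total + base) * ((-(-total)) - step))): false | step := -8 | count := 1 | iter idx=2: | count := -27 | iter idx=3: | count := -27 | iter idx=4: | count := -27 | iter idx=5: | count := -27 | iter idx=6: | count := -27 | result := 1 | iter idx=-2: | result := 1 | iter idx=-1: | result := 1 | iter idx=0: | result := 1 | iter idx=1: | result := 1 | iter idx=2: | result := 1 | result 6 — matching result 6.
verdict: equivalent


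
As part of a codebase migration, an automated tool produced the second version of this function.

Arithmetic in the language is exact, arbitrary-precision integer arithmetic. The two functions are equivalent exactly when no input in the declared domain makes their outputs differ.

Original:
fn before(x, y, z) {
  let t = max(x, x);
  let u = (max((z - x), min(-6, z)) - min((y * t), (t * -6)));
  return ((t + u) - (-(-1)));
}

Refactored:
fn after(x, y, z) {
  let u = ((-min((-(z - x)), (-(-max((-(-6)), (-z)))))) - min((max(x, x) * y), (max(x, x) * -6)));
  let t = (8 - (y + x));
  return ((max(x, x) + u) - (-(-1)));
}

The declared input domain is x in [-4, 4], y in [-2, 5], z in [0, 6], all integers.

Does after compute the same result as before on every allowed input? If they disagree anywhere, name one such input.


Side by side, the visible changes include: constant usage differs; and arithmetic usage differs; and min/max/abs usage differs.
Spot check at x=4, y=3, z=4 — before: t becomes 4; next u becomes 24; next final value 27. after: u becomes 24; next t becomes 1; next final value 27. Both give 27.
Checked all 504 inputs in the declared domain: the outputs agree on every one.
verdict: equivalent


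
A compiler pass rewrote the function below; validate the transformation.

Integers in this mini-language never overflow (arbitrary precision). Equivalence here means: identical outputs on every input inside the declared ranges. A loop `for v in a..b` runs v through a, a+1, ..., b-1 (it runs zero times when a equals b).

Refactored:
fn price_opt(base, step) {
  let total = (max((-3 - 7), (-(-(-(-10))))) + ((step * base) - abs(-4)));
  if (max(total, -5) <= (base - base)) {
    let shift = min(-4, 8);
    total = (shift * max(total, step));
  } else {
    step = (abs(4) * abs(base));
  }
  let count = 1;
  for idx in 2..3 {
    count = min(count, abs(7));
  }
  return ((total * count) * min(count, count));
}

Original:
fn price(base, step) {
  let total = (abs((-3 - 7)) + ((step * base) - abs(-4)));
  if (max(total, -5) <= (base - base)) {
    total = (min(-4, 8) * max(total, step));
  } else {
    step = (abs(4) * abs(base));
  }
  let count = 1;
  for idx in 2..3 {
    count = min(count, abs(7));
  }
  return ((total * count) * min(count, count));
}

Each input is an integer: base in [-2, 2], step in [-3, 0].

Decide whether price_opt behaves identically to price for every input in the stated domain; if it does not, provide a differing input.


Behavior is preserved: although constant usage differs, and statement counts differ, and min/max/abs usage differs, and local variable names differ, the outputs never diverge.
Spot check at base=-2, step=-1 — price: total=8, then (max(total, -5) <= (base - base)) is false, then step=8, then count=1, then (idx=2), then count=1, then returns 8. price_opt: total=8, then (max(total, -5) <= (base - base)) is false, then step=8, then count=1, then (idx=2), then count=1, then returns 8. Both give 8.
Every one of the 20 inputs gives matching results.
verdict: equivalent


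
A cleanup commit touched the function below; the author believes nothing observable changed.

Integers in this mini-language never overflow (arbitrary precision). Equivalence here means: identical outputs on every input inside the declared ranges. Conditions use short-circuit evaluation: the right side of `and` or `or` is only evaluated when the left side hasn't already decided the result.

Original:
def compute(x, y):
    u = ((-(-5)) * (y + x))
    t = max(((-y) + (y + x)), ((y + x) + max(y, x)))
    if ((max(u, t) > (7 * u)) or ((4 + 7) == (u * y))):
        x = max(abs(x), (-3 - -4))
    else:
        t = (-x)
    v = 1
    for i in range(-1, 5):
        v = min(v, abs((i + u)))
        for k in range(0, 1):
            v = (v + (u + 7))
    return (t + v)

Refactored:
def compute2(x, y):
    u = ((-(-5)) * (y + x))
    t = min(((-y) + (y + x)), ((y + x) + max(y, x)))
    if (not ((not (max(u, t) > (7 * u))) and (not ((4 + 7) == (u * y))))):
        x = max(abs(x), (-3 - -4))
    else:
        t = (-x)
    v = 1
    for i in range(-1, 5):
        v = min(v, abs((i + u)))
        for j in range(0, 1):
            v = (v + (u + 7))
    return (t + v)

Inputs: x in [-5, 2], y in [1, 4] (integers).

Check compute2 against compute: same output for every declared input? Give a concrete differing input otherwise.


Not equivalent: x=-5, y=1 separates them (-80 vs -82).
compute: u=-20, then t=-3, then ((max(u, t) > (7 * u)) or ((4 + 7) == (u * y))) is true, then x=5, then v=1, then (i=-1), then v=1, then (k=0), then v=-12, then (i=0), then v=-12, then (k=0), then v=-25, then (i=1), then v=-25, then (k=0), then v=-38, then (i=2), then v=-38, then (k=0), then v=-51, then (i=3), then v=-51, then (k=0), then v=-64, then (i=4), then v=-64, then (k=0), then v=-77, then returns -80
compute2: u=-20, then t=-5, then (not ((not (max(u, t) > (7 * u))) and (not ((4 + 7) == (u * y))))) is true, then x=5, then v=1, then (i=-1), then v=1, then (j=0), then v=-12, then (i=0), then v=-12, then (j=0), then v=-25, then (i=1), then v=-25, then (j=0), then v=-38, then (i=2), then v=-38, then (j=0), then v=-51, then (i=3), then v=-51, then (j=0), then v=-64, then (i=4), then v=-64, then (j=0), then v=-77, then returns -82
verdict: not equivalent; witness: x=-5, y=1


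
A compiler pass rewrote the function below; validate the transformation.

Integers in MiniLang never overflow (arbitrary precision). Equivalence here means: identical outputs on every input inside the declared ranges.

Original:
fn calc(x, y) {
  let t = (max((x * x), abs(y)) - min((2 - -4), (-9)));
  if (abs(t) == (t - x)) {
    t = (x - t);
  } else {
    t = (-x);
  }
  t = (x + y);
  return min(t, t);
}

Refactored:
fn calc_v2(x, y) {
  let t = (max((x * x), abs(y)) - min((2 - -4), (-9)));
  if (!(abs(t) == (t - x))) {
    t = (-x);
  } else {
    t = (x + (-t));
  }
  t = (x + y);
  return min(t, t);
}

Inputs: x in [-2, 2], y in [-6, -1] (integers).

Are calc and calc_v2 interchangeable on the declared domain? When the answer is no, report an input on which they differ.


Side by side, the visible changes include: boolean connective usage differs, and arithmetic usage differs.
As a probe, take x=-2, y=-5: calc runs t = 14; (abs(t) == (t - x)) -> false; t = 2; t = -7; return -7; calc_v2 runs t = 14; (!(abs(t) == (t - x))) -> true; t = 2; t = -7; return -7; both end at -7.
Checked all 30 inputs in the declared domain: the outputs agree on every one.
verdict: equivalent
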